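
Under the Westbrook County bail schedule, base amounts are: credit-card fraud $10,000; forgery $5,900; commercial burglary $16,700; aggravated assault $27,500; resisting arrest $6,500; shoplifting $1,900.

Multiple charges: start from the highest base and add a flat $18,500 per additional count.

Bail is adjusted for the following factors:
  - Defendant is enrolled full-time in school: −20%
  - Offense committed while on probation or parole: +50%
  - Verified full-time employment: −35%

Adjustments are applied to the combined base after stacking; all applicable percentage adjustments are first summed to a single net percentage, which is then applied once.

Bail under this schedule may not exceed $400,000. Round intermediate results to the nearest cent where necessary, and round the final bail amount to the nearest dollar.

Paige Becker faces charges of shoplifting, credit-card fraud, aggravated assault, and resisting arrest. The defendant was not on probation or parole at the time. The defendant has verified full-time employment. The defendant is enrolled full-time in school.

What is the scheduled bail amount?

$37,350

Base amounts from the schedule: shoplifting $1,900; credit-card fraud $10,000; aggravated assault $27,500; resisting arrest $6,500.
Stacking rule: highest base plus $18,500 per additional charge. Highest is aggravated assault at $27,500; 3 additional charges → +$55,500. Combined base = $83,000.
Net percentage adjustment: −20% −35% = −55%. $83,000 × 0.45 = $37,350.
$37,350 is within the $400,000 maximum.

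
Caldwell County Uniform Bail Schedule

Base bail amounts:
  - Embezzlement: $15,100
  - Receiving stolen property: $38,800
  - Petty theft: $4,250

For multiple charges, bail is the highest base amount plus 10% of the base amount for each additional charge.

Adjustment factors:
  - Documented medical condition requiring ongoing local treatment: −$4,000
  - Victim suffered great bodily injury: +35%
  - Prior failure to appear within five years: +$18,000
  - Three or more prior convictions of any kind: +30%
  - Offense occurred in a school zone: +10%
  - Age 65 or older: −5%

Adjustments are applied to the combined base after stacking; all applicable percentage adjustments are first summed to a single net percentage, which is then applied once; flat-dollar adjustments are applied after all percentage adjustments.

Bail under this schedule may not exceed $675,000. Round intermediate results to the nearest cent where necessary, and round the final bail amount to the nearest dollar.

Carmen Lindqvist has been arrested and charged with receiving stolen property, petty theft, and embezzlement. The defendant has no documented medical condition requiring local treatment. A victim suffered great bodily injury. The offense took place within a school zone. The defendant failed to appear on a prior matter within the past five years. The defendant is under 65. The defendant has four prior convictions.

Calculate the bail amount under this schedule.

Base amounts from the schedule: receiving stolen property $38,800; petty theft $4,250; embezzlement $15,100.
Stacking rule: highest base plus 10% of each additional charge. Highest is receiving stolen property at $38,800. Additional: $4,250 × 10% = $425; $15,100 × 10% = $1,510. Combined base = $38,800 + $1,935 = $40,735.
Net percentage adjustment: +35% +30% +10% = +75%. $40,735 × 1.75 = $71,286.25.
Prior failure to appear within five years (+$18,000 flat): $71,286.25 + $18,000 = $89,286.25.
$89,286.25 is within the $675,000 maximum.
Rounded to the nearest dollar: $89,286.

$89,286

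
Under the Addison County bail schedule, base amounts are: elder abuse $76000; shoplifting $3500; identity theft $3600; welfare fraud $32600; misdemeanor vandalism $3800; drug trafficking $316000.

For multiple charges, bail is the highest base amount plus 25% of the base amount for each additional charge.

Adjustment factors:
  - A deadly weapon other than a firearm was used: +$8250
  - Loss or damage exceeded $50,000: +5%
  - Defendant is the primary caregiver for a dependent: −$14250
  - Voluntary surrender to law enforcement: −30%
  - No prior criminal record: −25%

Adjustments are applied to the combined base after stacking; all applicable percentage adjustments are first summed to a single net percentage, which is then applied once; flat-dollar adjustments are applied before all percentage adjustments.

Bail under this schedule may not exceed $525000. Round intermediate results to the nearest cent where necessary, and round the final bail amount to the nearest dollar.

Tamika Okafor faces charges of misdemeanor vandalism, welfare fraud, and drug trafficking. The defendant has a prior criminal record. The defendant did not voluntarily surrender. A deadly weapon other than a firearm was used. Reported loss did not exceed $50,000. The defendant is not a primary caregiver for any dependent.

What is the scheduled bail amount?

$333350

Base amounts from the schedule: misdemeanor vandalism $3800; welfare fraud $32600; drug trafficking $316000.
Stacking rule: highest base plus 25% of each additional charge. Highest is drug trafficking at $316000. Additional: $3800 × 25% = $950; $32600 × 25% = $8150. Combined base = $316000 + $9100 = $325100.
A deadly weapon other than a firearm was used (+$8250 flat): $325100 + $8250 = $333350.
$333350 is within the $525000 maximum.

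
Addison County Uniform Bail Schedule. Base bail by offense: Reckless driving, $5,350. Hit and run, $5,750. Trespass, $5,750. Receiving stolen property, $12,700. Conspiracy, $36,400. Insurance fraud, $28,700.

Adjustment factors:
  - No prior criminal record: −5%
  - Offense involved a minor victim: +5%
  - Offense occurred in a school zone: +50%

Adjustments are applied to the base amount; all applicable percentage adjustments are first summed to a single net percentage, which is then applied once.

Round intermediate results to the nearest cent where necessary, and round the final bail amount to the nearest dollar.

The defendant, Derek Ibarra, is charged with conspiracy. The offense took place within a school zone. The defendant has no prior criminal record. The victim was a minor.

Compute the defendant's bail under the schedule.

$54,600

Base amounts from the schedule: conspiracy $36,400.
Single charge. Combined base = $36,400.
Net percentage adjustment: −5% +5% +50% = +50%. $36,400 × 1.5 = $54,600.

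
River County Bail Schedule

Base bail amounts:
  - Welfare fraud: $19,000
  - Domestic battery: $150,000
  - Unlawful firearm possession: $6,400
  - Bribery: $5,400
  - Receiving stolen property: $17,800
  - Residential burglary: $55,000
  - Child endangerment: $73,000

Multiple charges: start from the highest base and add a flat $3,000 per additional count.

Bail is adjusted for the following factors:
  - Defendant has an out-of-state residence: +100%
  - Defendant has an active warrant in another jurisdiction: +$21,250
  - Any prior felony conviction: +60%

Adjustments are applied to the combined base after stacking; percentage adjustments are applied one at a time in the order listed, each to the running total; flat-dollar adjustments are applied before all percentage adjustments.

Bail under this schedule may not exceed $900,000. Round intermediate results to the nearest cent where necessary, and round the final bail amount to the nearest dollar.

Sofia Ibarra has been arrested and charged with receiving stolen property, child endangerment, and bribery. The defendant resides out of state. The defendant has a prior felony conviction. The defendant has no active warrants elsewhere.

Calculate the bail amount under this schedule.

Base amounts from the schedule: receiving stolen property $17,800; child endangerment $73,000; bribery $5,400.
Stacking rule: highest base plus $3,000 per additional charge. Highest is child endangerment at $73,000; 2 additional charges → +$6,000. Combined base = $79,000.
Defendant has an out-of-state residence (+100%): $79,000 × 2 = $158,000.
Any prior felony conviction (+60%): $158,000 × 1.6 = $252,800.
$252,800 is within the $900,000 maximum.

$252,800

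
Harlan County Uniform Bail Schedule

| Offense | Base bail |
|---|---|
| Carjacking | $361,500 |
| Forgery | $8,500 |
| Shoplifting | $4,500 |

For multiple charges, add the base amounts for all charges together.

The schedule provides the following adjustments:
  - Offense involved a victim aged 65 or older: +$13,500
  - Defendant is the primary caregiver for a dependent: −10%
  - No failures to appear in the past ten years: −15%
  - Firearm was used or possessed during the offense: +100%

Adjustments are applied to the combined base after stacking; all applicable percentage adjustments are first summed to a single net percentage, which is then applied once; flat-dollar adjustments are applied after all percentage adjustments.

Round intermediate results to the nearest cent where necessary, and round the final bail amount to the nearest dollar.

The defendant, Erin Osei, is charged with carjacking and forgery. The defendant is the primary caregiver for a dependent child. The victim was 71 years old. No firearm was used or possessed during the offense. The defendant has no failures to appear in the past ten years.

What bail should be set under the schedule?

$291,000

Base amounts from the schedule: carjacking $361,500; forgery $8,500.
Stacking rule: sum of all bases. $361,500 + $8,500 = $370,000.
Net percentage adjustment: −10% −15% = −25%. $370,000 × 0.75 = $277,500.
Offense involved a victim aged 65 or older (+$13,500 flat): $277,500 + $13,500 = $291,000.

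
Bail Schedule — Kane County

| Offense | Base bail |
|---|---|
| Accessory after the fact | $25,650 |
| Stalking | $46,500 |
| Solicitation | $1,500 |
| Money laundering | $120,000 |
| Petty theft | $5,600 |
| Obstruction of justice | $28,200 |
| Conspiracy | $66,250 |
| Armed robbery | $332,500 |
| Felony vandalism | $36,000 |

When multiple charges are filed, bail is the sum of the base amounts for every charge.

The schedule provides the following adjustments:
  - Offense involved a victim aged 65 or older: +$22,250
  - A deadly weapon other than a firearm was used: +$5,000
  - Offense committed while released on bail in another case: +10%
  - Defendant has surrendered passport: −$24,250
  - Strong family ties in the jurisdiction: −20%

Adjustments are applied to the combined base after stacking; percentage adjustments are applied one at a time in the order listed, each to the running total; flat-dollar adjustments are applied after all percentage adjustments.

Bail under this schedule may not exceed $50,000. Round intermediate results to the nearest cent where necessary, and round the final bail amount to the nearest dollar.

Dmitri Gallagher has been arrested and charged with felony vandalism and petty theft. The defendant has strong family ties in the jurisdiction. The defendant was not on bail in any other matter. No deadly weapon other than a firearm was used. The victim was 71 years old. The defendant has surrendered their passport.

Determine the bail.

$31,280

Base amounts from the schedule: felony vandalism $36,000; petty theft $5,600.
Stacking rule: sum of all bases. $36,000 + $5,600 = $41,600.
Strong family ties in the jurisdiction (−20%): $41,600 × 0.8 = $33,280.
Offense involved a victim aged 65 or older (+$22,250 flat): $33,280 + $22,250 = $55,530.
Defendant has surrendered passport (−$24,250 flat): $55,530 − $24,250 = $31,280.
$31,280 is within the $50,000 maximum.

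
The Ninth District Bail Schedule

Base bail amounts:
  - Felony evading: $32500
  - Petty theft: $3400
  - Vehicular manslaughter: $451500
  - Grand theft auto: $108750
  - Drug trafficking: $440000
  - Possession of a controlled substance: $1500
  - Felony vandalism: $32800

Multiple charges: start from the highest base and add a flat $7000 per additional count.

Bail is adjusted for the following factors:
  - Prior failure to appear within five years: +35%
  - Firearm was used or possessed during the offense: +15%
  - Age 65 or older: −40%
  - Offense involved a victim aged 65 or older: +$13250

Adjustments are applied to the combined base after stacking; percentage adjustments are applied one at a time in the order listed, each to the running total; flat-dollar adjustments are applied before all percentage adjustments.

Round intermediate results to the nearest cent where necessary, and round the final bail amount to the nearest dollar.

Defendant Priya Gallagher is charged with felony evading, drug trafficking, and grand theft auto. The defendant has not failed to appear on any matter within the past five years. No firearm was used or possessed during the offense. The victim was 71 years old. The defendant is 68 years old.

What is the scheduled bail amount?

Base amounts from the schedule: felony evading $32500; drug trafficking $440000; grand theft auto $108750.
Stacking rule: highest base plus $7000 per additional charge. Highest is drug trafficking at $440000; 2 additional charges → +$14000. Combined base = $454000.
Offense involved a victim aged 65 or older (+$13250 flat): $454000 + $13250 = $467250.
Age 65 or older (−40%): $467250 × 0.6 = $280350.

$280350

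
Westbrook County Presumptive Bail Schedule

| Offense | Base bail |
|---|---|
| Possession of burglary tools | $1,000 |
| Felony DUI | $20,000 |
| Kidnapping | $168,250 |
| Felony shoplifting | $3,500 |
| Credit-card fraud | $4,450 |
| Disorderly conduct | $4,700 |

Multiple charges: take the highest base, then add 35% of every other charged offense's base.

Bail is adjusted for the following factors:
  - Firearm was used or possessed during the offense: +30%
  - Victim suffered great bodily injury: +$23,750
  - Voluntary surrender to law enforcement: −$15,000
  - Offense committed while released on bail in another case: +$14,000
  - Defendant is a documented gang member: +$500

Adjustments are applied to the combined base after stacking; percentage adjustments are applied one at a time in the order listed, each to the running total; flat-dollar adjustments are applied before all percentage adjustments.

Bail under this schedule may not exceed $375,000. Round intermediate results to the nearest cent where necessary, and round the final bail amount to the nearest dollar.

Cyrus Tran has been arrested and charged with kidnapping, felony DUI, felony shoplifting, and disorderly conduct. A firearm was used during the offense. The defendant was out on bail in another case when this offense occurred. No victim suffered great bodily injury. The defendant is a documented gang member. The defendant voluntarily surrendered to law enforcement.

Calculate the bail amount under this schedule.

Base amounts from the schedule: kidnapping $168,250; felony DUI $20,000; felony shoplifting $3,500; disorderly conduct $4,700.
Stacking rule: highest base plus 35% of each additional charge. Highest is kidnapping at $168,250. Additional: $20,000 × 35% = $7,000; $3,500 × 35% = $1,225; $4,700 × 35% = $1,645. Combined base = $168,250 + $9,870 = $178,120.
Voluntary surrender to law enforcement (−$15,000 flat): $178,120 − $15,000 = $163,120.
Offense committed while released on bail in another case (+$14,000 flat): $163,120 + $14,000 = $177,120.
Defendant is a documented gang member (+$500 flat): $177,120 + $500 = $177,620.
Firearm was used or possessed during the offense (+30%): $177,620 × 1.3 = $230,906.
$230,906 is within the $375,000 maximum.

$230,906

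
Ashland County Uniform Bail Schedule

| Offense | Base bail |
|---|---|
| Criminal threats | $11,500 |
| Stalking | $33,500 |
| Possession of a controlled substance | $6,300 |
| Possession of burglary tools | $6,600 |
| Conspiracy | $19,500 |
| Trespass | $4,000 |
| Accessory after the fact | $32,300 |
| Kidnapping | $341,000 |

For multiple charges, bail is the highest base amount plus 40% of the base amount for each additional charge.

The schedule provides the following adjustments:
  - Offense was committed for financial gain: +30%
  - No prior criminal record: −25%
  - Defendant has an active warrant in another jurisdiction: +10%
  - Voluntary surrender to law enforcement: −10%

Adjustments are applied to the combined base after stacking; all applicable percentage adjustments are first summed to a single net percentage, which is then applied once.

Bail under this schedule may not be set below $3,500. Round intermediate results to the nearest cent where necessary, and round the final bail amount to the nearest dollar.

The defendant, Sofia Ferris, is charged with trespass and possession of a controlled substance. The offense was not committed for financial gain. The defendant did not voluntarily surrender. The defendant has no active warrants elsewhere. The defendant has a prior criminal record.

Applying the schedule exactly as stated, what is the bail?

Base amounts from the schedule: trespass $4,000; possession of a controlled substance $6,300.
Stacking rule: highest base plus 40% of each additional charge. Highest is possession of a controlled substance at $6,300. Additional: $4,000 × 40% = $1,600. Combined base = $6,300 + $1,600 = $7,900.
No adjustment factors apply to this defendant.
$7,900 is at or above the $3,500 minimum.

$7,900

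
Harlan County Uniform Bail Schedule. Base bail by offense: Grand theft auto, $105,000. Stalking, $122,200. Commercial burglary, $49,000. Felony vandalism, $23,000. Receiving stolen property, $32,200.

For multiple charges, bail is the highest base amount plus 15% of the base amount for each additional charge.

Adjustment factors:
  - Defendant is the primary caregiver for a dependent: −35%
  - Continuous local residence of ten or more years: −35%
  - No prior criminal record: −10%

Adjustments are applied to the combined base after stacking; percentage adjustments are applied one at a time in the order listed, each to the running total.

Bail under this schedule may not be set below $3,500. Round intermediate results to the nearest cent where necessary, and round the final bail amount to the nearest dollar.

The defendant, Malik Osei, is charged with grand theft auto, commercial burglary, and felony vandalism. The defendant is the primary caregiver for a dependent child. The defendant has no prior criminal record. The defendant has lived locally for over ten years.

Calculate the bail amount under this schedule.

$44,033

Base amounts from the schedule: grand theft auto $105,000; commercial burglary $49,000; felony vandalism $23,000.
Stacking rule: highest base plus 15% of each additional charge. Highest is grand theft auto at $105,000. Additional: $49,000 × 15% = $7,350; $23,000 × 15% = $3,450. Combined base = $105,000 + $10,800 = $115,800.
Defendant is the primary caregiver for a dependent (−35%): $115,800 × 0.65 = $75,270.
Continuous local residence of ten or more years (−35%): $75,270 × 0.65 = $48,925.50.
No prior criminal record (−10%): $48,925.50 × 0.9 = $44,032.95.
$44,032.95 is at or above the $3,500 minimum.
Rounded to the nearest dollar: $44,033.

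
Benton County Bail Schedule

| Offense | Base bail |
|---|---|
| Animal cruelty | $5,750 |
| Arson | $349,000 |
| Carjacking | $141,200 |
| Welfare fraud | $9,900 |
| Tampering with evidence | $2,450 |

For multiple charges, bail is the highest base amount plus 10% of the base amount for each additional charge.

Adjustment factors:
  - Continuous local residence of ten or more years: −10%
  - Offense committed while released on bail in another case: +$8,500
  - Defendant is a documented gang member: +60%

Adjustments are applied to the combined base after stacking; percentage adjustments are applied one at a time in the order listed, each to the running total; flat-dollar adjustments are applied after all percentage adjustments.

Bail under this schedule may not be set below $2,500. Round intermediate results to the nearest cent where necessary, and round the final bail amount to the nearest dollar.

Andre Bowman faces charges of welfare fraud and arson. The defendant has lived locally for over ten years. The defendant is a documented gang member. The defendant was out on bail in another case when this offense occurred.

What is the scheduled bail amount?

$512,486

Base amounts from the schedule: welfare fraud $9,900; arson $349,000.
Stacking rule: highest base plus 10% of each additional charge. Highest is arson at $349,000. Additional: $9,900 × 10% = $990. Combined base = $349,000 + $990 = $349,990.
Continuous local residence of ten or more years (−10%): $349,990 × 0.9 = $314,991.
Defendant is a documented gang member (+60%): $314,991 × 1.6 = $503,985.60.
Offense committed while released on bail in another case (+$8,500 flat): $503,985.60 + $8,500 = $512,485.60.
$512,485.60 is at or above the $2,500 minimum.
Rounded to the nearest dollar: $512,486.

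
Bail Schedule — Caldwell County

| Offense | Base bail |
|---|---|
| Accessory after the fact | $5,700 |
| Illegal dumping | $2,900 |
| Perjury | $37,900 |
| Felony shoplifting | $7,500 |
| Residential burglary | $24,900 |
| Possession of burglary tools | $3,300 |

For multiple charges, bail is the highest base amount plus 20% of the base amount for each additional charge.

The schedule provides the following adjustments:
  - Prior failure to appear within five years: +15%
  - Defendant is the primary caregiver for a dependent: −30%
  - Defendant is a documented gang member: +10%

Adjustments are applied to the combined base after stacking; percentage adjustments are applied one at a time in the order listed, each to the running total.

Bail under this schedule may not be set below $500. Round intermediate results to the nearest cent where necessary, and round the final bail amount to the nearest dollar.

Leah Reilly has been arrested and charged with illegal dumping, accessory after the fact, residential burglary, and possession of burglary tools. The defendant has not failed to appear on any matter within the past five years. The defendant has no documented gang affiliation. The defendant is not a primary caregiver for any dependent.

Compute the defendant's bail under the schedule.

Base amounts from the schedule: illegal dumping $2,900; accessory after the fact $5,700; residential burglary $24,900; possession of burglary tools $3,300.
Stacking rule: highest base plus 20% of each additional charge. Highest is residential burglary at $24,900. Additional: $2,900 × 20% = $580; $5,700 × 20% = $1,140; $3,300 × 20% = $660. Combined base = $24,900 + $2,380 = $27,280.
No adjustment factors apply to this defendant.
$27,280 is at or above the $500 minimum.

$27,280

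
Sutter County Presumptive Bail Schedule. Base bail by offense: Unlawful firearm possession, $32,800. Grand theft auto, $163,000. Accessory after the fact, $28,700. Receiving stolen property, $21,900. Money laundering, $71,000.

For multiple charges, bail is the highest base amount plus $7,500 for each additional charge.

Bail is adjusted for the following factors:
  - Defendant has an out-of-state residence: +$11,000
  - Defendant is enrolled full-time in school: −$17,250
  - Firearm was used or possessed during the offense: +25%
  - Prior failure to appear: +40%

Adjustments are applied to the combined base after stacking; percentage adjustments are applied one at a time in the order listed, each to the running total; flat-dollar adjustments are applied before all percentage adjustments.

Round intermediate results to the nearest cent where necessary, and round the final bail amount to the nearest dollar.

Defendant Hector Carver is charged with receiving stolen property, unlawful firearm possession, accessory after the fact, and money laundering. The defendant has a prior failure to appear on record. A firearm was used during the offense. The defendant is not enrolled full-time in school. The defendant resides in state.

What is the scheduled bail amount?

$163,625

Base amounts from the schedule: receiving stolen property $21,900; unlawful firearm possession $32,800; accessory after the fact $28,700; money laundering $71,000.
Stacking rule: highest base plus $7,500 per additional charge. Highest is money laundering at $71,000; 3 additional charges → +$22,500. Combined base = $93,500.
Firearm was used or possessed during the offense (+25%): $93,500 × 1.25 = $116,875.
Prior failure to appear (+40%): $116,875 × 1.4 = $163,625.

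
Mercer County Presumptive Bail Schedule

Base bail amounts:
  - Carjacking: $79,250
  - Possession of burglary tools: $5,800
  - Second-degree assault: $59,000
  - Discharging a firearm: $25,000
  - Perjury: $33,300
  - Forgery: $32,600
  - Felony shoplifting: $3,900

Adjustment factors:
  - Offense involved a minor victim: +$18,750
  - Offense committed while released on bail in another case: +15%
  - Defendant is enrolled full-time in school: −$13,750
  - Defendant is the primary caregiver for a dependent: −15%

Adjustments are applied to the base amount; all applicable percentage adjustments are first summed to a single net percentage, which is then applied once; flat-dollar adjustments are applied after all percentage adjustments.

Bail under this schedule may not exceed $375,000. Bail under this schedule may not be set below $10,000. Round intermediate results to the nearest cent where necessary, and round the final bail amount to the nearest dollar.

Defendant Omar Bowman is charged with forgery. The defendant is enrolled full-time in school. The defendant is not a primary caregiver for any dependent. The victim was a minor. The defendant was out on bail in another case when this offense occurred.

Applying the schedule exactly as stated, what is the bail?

Base amounts from the schedule: forgery $32,600.
Single charge. Combined base = $32,600.
Offense committed while released on bail in another case (+15%): $32,600 × 1.15 = $37,490.
Offense involved a minor victim (+$18,750 flat): $37,490 + $18,750 = $56,240.
Defendant is enrolled full-time in school (−$13,750 flat): $56,240 − $13,750 = $42,490.
$42,490 is within the $375,000 maximum.
$42,490 is at or above the $10,000 minimum.

$42,490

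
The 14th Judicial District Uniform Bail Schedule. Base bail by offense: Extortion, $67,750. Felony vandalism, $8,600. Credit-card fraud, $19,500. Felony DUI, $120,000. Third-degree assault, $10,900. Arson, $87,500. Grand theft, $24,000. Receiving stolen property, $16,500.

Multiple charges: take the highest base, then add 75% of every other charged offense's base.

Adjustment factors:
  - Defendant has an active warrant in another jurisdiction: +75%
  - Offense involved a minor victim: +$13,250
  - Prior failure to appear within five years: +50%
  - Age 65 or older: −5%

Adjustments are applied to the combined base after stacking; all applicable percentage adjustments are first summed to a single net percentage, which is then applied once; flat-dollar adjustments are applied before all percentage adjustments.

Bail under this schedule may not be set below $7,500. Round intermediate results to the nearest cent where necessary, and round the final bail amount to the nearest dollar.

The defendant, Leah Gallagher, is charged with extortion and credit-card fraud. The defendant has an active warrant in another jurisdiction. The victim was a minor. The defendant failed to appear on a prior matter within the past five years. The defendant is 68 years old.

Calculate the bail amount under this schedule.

$210,375

Base amounts from the schedule: extortion $67,750; credit-card fraud $19,500.
Stacking rule: highest base plus 75% of each additional charge. Highest is extortion at $67,750. Additional: $19,500 × 75% = $14,625. Combined base = $67,750 + $14,625 = $82,375.
Offense involved a minor victim (+$13,250 flat): $82,375 + $13,250 = $95,625.
Net percentage adjustment: +75% +50% −5% = +120%. $95,625 × 2.2 = $210,375.
$210,375 is at or above the $7,500 minimum.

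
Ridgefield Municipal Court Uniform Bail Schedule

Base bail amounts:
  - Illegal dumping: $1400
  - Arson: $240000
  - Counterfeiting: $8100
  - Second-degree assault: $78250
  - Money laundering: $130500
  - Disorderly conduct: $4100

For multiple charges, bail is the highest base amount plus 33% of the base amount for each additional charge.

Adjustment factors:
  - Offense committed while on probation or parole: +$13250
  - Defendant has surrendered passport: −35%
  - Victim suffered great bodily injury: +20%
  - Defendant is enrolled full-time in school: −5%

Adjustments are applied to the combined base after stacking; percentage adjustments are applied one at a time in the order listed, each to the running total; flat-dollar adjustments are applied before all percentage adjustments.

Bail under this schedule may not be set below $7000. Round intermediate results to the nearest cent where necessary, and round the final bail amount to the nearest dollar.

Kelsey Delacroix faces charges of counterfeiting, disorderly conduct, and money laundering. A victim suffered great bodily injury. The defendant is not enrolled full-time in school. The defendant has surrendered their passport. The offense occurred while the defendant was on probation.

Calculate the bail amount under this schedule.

$115265

Base amounts from the schedule: counterfeiting $8100; disorderly conduct $4100; money laundering $130500.
Stacking rule: highest base plus 33% of each additional charge. Highest is money laundering at $130500. Additional: $8100 × 33% = $2673; $4100 × 33% = $1353. Combined base = $130500 + $4026 = $134526.
Offense committed while on probation or parole (+$13250 flat): $134526 + $13250 = $147776.
Defendant has surrendered passport (−35%): $147776 × 0.65 = $96054.40.
Victim suffered great bodily injury (+20%): $96054.40 × 1.2 = $115265.28.
$115265.28 is at or above the $7000 minimum.
Rounded to the nearest dollar: $115265.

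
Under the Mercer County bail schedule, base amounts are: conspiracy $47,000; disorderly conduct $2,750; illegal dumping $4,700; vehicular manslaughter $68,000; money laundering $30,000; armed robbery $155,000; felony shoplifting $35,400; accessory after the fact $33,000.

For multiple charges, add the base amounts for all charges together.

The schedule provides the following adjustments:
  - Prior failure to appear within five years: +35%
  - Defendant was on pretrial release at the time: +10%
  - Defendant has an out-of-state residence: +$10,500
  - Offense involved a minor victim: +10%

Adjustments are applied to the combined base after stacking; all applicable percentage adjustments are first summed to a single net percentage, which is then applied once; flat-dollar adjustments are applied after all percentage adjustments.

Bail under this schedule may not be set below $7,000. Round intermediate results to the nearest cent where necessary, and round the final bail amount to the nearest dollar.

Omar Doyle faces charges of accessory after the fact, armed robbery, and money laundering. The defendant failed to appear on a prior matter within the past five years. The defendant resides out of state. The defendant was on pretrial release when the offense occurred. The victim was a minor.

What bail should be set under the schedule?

Base amounts from the schedule: accessory after the fact $33,000; armed robbery $155,000; money laundering $30,000.
Stacking rule: sum of all bases. $33,000 + $155,000 + $30,000 = $218,000.
Net percentage adjustment: +35% +10% +10% = +55%. $218,000 × 1.55 = $337,900.
Defendant has an out-of-state residence (+$10,500 flat): $337,900 + $10,500 = $348,400.
$348,400 is at or above the $7,000 minimum.

$348,400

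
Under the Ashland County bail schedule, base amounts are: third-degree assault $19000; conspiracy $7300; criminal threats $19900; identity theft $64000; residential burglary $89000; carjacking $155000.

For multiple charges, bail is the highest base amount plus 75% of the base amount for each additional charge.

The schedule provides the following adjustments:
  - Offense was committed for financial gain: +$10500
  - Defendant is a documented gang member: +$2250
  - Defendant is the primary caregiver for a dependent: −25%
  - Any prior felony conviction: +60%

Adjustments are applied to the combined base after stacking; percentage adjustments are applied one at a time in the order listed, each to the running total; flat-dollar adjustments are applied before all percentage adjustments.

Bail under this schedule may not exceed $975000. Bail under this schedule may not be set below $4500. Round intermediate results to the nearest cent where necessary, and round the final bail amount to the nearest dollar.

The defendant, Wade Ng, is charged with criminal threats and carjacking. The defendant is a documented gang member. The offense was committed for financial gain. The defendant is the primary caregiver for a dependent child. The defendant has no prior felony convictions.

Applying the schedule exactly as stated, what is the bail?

$137006

Base amounts from the schedule: criminal threats $19900; carjacking $155000.
Stacking rule: highest base plus 75% of each additional charge. Highest is carjacking at $155000. Additional: $19900 × 75% = $14925. Combined base = $155000 + $14925 = $169925.
Offense was committed for financial gain (+$10500 flat): $169925 + $10500 = $180425.
Defendant is a documented gang member (+$2250 flat): $180425 + $2250 = $182675.
Defendant is the primary caregiver for a dependent (−25%): $182675 × 0.75 = $137006.25.
$137006.25 is within the $975000 maximum.
$137006.25 is at or above the $4500 minimum.
Rounded to the nearest dollar: $137006.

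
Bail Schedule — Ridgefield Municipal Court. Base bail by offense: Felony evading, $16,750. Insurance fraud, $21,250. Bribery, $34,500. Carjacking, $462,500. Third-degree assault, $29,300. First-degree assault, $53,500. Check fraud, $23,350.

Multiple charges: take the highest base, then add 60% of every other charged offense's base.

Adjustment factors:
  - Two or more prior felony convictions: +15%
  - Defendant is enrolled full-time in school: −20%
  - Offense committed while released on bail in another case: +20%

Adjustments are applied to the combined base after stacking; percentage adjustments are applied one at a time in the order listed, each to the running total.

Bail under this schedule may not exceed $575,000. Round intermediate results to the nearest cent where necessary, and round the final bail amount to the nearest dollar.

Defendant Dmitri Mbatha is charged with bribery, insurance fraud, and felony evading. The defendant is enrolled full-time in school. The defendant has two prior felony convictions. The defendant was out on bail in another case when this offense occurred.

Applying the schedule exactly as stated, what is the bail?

Base amounts from the schedule: bribery $34,500; insurance fraud $21,250; felony evading $16,750.
Stacking rule: highest base plus 60% of each additional charge. Highest is bribery at $34,500. Additional: $21,250 × 60% = $12,750; $16,750 × 60% = $10,050. Combined base = $34,500 + $22,800 = $57,300.
Two or more prior felony convictions (+15%): $57,300 × 1.15 = $65,895.
Defendant is enrolled full-time in school (−20%): $65,895 × 0.8 = $52,716.
Offense committed while released on bail in another case (+20%): $52,716 × 1.2 = $63,259.20.
$63,259.20 is within the $575,000 maximum.
Rounded to the nearest dollar: $63,259.

$63,259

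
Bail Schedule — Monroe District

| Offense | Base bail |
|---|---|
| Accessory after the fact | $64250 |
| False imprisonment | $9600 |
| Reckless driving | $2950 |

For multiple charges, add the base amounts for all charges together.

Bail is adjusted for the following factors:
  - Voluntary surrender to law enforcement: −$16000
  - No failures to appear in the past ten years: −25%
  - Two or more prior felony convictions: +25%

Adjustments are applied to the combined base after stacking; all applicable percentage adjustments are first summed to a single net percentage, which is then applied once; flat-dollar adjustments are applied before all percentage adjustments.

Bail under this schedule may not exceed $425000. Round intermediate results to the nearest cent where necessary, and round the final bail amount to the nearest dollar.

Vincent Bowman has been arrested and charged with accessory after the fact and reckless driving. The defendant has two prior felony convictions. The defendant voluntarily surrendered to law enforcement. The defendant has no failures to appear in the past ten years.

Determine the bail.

$51200

Base amounts from the schedule: accessory after the fact $64250; reckless driving $2950.
Stacking rule: sum of all bases. $64250 + $2950 = $67200.
Voluntary surrender to law enforcement (−$16000 flat): $67200 − $16000 = $51200.
Net percentage adjustment: −25% +25% = +0%. $51200 × 1 = $51200.
$51200 is within the $425000 maximum.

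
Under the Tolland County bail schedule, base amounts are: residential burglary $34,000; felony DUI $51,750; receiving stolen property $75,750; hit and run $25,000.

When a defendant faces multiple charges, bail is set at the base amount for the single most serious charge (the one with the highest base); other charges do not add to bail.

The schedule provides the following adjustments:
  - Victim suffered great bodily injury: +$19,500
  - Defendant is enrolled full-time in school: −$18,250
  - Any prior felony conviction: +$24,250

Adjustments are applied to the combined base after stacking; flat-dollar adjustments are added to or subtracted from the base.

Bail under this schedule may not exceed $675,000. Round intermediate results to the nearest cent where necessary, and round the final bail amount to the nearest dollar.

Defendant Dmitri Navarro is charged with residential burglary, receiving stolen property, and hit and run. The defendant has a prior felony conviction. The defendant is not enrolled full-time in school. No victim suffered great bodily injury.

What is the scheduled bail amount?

Base amounts from the schedule: residential burglary $34,000; receiving stolen property $75,750; hit and run $25,000.
Stacking rule: use the highest base only. Highest is receiving stolen property at $75,750. Combined base = $75,750.
Any prior felony conviction (+$24,250 flat): $75,750 + $24,250 = $100,000.
$100,000 is within the $675,000 maximum.

$100,000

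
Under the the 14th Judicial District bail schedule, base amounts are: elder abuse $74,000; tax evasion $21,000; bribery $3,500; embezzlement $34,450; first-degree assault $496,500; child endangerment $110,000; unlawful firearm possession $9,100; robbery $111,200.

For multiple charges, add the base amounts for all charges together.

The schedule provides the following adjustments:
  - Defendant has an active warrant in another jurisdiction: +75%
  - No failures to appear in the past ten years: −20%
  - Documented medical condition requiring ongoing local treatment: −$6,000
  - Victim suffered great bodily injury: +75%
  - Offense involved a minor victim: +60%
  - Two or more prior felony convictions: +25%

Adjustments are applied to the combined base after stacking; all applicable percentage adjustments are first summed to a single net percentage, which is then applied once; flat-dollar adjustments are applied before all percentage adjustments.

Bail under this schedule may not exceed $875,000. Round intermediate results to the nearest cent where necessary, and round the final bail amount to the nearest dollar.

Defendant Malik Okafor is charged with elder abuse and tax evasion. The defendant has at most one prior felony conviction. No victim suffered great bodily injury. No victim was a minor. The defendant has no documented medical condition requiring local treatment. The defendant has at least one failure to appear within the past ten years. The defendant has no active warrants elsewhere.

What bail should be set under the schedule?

Base amounts from the schedule: elder abuse $74,000; tax evasion $21,000.
Stacking rule: sum of all bases. $74,000 + $21,000 = $95,000.
No adjustment factors apply to this defendant.
$95,000 is within the $875,000 maximum.

$95,000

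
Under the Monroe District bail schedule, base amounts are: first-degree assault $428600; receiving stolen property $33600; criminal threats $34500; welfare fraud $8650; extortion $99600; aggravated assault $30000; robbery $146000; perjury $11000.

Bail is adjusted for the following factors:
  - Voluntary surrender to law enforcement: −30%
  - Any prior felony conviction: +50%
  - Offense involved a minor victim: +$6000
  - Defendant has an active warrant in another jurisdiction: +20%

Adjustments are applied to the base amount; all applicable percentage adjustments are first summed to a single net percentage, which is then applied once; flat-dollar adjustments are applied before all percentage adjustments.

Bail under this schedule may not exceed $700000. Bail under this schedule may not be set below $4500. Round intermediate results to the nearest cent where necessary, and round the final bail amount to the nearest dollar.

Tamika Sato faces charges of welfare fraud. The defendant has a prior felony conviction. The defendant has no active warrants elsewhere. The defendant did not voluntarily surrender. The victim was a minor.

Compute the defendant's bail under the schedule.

Base amounts from the schedule: welfare fraud $8650.
Single charge. Combined base = $8650.
Offense involved a minor victim (+$6000 flat): $8650 + $6000 = $14650.
Any prior felony conviction (+50%): $14650 × 1.5 = $21975.
$21975 is within the $700000 maximum.
$21975 is at or above the $4500 minimum.

$21975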